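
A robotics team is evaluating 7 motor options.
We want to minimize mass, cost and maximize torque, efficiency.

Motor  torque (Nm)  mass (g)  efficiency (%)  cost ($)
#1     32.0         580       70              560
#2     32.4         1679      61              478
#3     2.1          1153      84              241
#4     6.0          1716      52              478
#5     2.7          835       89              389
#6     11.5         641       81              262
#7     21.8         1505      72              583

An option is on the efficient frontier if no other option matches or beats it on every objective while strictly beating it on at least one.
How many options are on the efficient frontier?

#1: not dominated (best mass).
#2: not dominated (best torque).
#3: not dominated (best cost).
#4: dominated by #2 (torque 32.4≥6.0, mass 1679≤1716, efficiency 61≥52, cost 478≤478).
#5: not dominated (best efficiency).
#6: not dominated.
#7: not dominated.
Pareto-optimal: #1, #2, #3, #5, #6, #7 → 6.

6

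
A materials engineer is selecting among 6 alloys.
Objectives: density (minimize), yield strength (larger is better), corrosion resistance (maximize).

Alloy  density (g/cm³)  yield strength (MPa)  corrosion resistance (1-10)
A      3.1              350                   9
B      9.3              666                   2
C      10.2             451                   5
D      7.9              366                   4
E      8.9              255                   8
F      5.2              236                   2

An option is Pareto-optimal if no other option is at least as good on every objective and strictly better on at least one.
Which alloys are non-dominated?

A: not dominated (best density).
B: not dominated (best yield strength).
C: not dominated.
D: not dominated.
E: dominated by A (density 3.1≤8.9, yield strength 350≥255, corrosion resistance 9≥8).
F: dominated by A (density 3.1≤5.2, yield strength 350≥236, corrosion resistance 9≥2).

A, B, C, D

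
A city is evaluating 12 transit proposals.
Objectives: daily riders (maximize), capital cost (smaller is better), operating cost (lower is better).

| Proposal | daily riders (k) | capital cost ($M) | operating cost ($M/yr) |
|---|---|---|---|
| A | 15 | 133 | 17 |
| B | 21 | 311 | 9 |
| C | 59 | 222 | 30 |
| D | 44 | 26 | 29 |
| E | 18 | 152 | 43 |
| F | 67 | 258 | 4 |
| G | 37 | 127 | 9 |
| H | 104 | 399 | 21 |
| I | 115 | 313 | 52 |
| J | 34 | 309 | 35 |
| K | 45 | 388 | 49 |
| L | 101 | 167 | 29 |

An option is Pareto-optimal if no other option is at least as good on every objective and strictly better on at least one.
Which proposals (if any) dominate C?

L: daily riders 101≥59, capital cost 167≤222, operating cost 29≤30 — dominates C.
Others (A, B, D, E, F, G, H, I, J, K) are each worse than C on at least one objective.

L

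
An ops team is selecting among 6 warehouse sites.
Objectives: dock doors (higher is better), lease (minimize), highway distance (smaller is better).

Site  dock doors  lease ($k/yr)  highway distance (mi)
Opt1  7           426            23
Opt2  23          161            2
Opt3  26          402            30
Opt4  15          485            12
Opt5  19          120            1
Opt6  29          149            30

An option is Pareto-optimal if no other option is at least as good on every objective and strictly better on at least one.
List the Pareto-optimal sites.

Opt1: dominated by Opt2 (dock doors 23≥7, lease 161≤426, highway distance 2≤23).
Opt2: not dominated.
Opt3: dominated by Opt6 (dock doors 29≥26, lease 149≤402, highway distance 30≤30).
Opt4: dominated by Opt2 (dock doors 23≥15, lease 161≤485, highway distance 2≤12).
Opt5: not dominated (best lease).
Opt6: not dominated (best dock doors).

Opt2, Opt5, Opt6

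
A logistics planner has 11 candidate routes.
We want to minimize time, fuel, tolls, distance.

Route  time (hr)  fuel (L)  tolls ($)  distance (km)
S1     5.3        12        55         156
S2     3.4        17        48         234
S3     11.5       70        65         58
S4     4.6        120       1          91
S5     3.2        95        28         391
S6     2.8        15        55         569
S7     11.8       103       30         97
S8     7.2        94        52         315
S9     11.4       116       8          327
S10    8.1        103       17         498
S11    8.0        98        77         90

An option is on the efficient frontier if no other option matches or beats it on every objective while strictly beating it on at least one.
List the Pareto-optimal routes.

S1: not dominated (best fuel).
S2: not dominated.
S3: not dominated (best distance).
S4: not dominated (best tolls).
S5: not dominated.
S6: not dominated (best time).
S7: not dominated.
S8: dominated by S2 (time 3.4≤7.2, fuel 17≤94, tolls 48≤52, distance 234≤315).
S9: not dominated.
S10: not dominated.
S11: not dominated.

S1, S2, S3, S4, S5, S6, S7, S9, S10, S11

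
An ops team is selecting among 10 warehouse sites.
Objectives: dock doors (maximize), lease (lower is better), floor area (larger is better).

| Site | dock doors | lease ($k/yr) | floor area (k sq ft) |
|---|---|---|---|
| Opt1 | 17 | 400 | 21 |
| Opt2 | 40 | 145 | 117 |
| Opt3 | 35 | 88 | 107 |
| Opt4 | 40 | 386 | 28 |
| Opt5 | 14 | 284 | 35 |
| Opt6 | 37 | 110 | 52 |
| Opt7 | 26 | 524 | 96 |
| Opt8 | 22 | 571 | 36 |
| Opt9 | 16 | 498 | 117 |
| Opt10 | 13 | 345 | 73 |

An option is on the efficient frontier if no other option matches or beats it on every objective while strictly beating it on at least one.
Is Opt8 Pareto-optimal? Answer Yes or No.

Opt2 vs Opt8: dock doors 40≥22, lease 145≤571, floor area 117≥36 — Opt2 is at least as good on every objective and strictly better on at least one, so Opt2 dominates Opt8.

No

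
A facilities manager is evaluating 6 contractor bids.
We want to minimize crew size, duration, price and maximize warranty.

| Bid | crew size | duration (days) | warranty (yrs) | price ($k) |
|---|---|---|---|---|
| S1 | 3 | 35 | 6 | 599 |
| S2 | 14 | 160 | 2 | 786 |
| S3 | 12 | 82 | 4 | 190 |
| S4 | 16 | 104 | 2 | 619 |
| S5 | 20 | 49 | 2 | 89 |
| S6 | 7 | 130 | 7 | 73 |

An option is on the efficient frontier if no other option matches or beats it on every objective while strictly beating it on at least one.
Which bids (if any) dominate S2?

S1: crew size 3≤14, duration 35≤160, warranty 6≥2, price 599≤786 — dominates S2.
S3: crew size 12≤14, duration 82≤160, warranty 4≥2, price 190≤786 — dominates S2.
S6: crew size 7≤14, duration 130≤160, warranty 7≥2, price 73≤786 — dominates S2.
Others (S4, S5) are each worse than S2 on at least one objective.

S1, S3, S6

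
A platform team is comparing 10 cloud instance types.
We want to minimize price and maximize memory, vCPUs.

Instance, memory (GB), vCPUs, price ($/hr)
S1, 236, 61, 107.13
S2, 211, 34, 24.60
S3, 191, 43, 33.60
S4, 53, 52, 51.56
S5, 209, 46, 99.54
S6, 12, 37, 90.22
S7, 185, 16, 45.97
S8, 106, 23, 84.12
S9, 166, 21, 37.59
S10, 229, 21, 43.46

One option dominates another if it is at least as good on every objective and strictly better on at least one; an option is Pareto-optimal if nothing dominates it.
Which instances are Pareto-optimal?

S1, S2, S3, S4, S5, S10

S1: not dominated (best memory).
S2: not dominated (best price).
S3: not dominated.
S4: not dominated.
S5: not dominated.
S6: dominated by S3 (memory 191≥12, vCPUs 43≥37, price 33.60≤90.22).
S7: dominated by S2 (memory 211≥185, vCPUs 34≥16, price 24.60≤45.97).
S8: dominated by S2 (memory 211≥106, vCPUs 34≥23, price 24.60≤84.12).
S9: dominated by S2 (memory 211≥166, vCPUs 34≥21, price 24.60≤37.59).
S10: not dominated.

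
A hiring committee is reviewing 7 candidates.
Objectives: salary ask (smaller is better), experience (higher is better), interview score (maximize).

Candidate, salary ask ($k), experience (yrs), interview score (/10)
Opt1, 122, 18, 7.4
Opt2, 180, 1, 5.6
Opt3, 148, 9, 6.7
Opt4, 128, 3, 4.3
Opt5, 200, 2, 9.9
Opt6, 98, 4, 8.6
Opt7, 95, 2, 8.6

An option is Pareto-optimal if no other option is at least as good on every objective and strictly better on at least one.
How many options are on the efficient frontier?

Opt1: not dominated (best experience).
Opt2: dominated by Opt1 (salary ask 122≤180, experience 18≥1, interview score 7.4≥5.6).
Opt3: dominated by Opt1 (salary ask 122≤148, experience 18≥9, interview score 7.4≥6.7).
Opt4: dominated by Opt1 (salary ask 122≤128, experience 18≥3, interview score 7.4≥4.3).
Opt5: not dominated (best interview score).
Opt6: not dominated.
Opt7: not dominated (best salary ask).
Pareto-optimal: Opt1, Opt5, Opt6, Opt7 → 4.

4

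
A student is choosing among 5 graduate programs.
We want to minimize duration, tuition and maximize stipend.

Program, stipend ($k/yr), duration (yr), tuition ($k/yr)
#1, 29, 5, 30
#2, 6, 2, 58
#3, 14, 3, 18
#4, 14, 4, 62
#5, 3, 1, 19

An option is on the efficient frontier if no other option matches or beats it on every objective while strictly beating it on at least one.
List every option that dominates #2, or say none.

#1: worse on duration (5 vs 2).
#3: worse on duration (3 vs 2).
#4: worse on duration (4 vs 2).
#5: worse on stipend (3 vs 6).
No option dominates #2.

none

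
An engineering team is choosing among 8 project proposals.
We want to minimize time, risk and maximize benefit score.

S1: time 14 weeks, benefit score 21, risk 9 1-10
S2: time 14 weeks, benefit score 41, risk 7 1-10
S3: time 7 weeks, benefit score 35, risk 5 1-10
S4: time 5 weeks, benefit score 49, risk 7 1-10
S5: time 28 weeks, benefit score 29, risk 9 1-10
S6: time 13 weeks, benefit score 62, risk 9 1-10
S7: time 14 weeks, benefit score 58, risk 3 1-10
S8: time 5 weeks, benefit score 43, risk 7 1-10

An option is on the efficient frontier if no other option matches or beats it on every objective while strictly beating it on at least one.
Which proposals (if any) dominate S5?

S2, S3, S4, S6, S7, S8

S2: time 14≤28, benefit score 41≥29, risk 7≤9 — dominates S5.
S3: time 7≤28, benefit score 35≥29, risk 5≤9 — dominates S5.
S4: time 5≤28, benefit score 49≥29, risk 7≤9 — dominates S5.
S6: time 13≤28, benefit score 62≥29, risk 9≤9 — dominates S5.
S7: time 14≤28, benefit score 58≥29, risk 3≤9 — dominates S5.
S8: time 5≤28, benefit score 43≥29, risk 7≤9 — dominates S5.
Others (S1) are each worse than S5 on at least one objective.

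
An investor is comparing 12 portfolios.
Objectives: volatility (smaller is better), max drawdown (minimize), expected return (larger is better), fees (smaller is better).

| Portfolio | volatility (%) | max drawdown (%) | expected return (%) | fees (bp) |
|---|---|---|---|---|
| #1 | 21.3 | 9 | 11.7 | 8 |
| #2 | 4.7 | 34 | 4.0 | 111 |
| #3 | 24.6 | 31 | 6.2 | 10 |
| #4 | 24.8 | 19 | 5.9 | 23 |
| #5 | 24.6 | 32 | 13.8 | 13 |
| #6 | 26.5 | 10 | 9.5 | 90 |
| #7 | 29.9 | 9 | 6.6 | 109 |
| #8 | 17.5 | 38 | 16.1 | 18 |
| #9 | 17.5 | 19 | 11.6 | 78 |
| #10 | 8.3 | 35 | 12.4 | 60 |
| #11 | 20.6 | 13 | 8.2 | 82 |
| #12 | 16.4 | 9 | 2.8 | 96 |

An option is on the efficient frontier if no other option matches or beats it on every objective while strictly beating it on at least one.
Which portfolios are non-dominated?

#1, #2, #5, #8, #9, #10, #11, #12

#1: not dominated (best fees).
#2: not dominated (best volatility).
#3: dominated by #1 (volatility 21.3≤24.6, max drawdown 9≤31, expected return 11.7≥6.2, fees 8≤10).
#4: dominated by #1 (volatility 21.3≤24.8, max drawdown 9≤19, expected return 11.7≥5.9, fees 8≤23).
#5: not dominated.
#6: dominated by #1 (volatility 21.3≤26.5, max drawdown 9≤10, expected return 11.7≥9.5, fees 8≤90).
#7: dominated by #1 (volatility 21.3≤29.9, max drawdown 9≤9, expected return 11.7≥6.6, fees 8≤109).
#8: not dominated (best expected return).
#9: not dominated.
#10: not dominated.
#11: not dominated.
#12: not dominated.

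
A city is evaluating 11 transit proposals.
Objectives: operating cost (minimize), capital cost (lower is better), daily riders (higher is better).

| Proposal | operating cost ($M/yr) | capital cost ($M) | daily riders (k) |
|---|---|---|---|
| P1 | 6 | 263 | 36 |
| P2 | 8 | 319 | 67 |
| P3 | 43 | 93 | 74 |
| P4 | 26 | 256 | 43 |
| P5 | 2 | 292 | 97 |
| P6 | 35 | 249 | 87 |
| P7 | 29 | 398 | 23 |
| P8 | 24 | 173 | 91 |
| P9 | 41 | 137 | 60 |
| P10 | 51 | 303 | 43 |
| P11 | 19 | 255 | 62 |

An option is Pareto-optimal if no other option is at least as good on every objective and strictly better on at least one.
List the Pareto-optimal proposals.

P1: not dominated.
P2: dominated by P5 (operating cost 2≤8, capital cost 292≤319, daily riders 97≥67).
P3: not dominated (best capital cost).
P4: dominated by P8 (operating cost 24≤26, capital cost 173≤256, daily riders 91≥43).
P5: not dominated (best operating cost).
P6: dominated by P8 (operating cost 24≤35, capital cost 173≤249, daily riders 91≥87).
P7: dominated by P1 (operating cost 6≤29, capital cost 263≤398, daily riders 36≥23).
P8: not dominated.
P9: not dominated.
P10: dominated by P3 (operating cost 43≤51, capital cost 93≤303, daily riders 74≥43).
P11: not dominated.

P1, P3, P5, P8, P9, P11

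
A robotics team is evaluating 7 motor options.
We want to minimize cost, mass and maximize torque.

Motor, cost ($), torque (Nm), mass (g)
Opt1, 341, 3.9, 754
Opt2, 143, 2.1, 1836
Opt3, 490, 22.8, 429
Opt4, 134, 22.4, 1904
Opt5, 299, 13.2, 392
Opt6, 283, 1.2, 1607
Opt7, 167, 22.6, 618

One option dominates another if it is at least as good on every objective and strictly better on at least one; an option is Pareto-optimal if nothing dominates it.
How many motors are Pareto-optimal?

5

Opt1: dominated by Opt5 (cost 299≤341, torque 13.2≥3.9, mass 392≤754).
Opt2: not dominated.
Opt3: not dominated (best torque).
Opt4: not dominated (best cost).
Opt5: not dominated (best mass).
Opt6: dominated by Opt7 (cost 167≤283, torque 22.6≥1.2, mass 618≤1607).
Opt7: not dominated.
Pareto-optimal: Opt2, Opt3, Opt4, Opt5, Opt7 → 5.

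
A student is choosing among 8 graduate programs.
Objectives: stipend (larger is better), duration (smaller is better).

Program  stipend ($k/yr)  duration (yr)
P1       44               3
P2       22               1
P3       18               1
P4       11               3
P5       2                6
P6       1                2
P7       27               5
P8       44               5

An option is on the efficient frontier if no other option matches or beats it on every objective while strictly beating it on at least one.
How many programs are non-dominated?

2

P1: not dominated.
P2: not dominated.
P3: dominated by P2 (stipend 22≥18, duration 1≤1).
P4: dominated by P1 (stipend 44≥11, duration 3≤3).
P5: dominated by P1 (stipend 44≥2, duration 3≤6).
P6: dominated by P2 (stipend 22≥1, duration 1≤2).
P7: dominated by P1 (stipend 44≥27, duration 3≤5).
P8: dominated by P1 (stipend 44≥44, duration 3≤5).
Pareto-optimal: P1, P2 → 2.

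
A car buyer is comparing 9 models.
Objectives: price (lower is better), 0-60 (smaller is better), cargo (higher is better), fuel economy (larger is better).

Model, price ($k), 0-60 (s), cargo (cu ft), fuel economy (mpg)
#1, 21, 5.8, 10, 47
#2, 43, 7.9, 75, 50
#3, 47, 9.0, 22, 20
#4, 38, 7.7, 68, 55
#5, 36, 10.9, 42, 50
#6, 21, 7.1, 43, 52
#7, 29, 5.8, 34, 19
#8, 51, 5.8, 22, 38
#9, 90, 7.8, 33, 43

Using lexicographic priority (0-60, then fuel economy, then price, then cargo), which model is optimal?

#1

First minimize 0-60: best is 5.8, kept {#1, #7, #8}.
Then maximize fuel economy: best is 47, kept {#1}.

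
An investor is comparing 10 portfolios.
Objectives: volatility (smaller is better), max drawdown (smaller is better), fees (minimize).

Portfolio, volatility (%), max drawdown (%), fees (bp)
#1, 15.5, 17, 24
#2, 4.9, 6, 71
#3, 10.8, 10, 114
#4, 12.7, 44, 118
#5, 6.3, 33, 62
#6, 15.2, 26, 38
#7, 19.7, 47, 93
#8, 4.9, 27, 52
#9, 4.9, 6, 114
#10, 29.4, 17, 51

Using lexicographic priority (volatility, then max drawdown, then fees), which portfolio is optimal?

#2

First minimize volatility: best is 4.9, kept {#2, #8, #9}.
Then minimize max drawdown: best is 6, kept {#2, #9}.
Then minimize fees: best is 71, kept {#2}.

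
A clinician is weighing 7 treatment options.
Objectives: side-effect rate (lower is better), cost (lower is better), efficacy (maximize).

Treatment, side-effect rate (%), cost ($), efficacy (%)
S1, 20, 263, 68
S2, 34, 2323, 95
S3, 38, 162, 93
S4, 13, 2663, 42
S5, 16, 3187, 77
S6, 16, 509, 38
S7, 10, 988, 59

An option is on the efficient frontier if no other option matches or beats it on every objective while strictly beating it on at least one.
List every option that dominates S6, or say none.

none

S1: worse on side-effect rate (20 vs 16).
S2: worse on side-effect rate (34 vs 16).
S3: worse on side-effect rate (38 vs 16).
S4: worse on cost (2663 vs 509).
S5: worse on cost (3187 vs 509).
S7: worse on cost (988 vs 509).
No option dominates S6.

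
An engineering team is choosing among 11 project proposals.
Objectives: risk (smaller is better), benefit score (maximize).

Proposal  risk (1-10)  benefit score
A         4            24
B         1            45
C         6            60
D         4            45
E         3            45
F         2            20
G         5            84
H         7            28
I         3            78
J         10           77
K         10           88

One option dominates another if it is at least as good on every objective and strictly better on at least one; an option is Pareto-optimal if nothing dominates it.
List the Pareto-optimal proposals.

B, G, I, K

A: dominated by B (risk 1≤4, benefit score 45≥24).
B: not dominated (best risk).
C: dominated by G (risk 5≤6, benefit score 84≥60).
D: dominated by B (risk 1≤4, benefit score 45≥45).
E: dominated by B (risk 1≤3, benefit score 45≥45).
F: dominated by B (risk 1≤2, benefit score 45≥20).
G: not dominated.
H: dominated by B (risk 1≤7, benefit score 45≥28).
I: not dominated.
J: dominated by G (risk 5≤10, benefit score 84≥77).
K: not dominated (best benefit score).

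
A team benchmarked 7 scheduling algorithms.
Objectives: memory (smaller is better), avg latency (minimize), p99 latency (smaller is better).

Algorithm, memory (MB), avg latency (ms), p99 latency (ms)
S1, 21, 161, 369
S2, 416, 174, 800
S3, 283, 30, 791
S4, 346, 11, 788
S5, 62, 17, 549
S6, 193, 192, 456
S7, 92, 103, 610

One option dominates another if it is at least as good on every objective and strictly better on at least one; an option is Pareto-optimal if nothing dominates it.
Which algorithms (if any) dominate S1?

none

S2: worse on memory (416 vs 21).
S3: worse on memory (283 vs 21).
S4: worse on memory (346 vs 21).
S5: worse on memory (62 vs 21).
S6: worse on memory (193 vs 21).
S7: worse on memory (92 vs 21).
No option dominates S1.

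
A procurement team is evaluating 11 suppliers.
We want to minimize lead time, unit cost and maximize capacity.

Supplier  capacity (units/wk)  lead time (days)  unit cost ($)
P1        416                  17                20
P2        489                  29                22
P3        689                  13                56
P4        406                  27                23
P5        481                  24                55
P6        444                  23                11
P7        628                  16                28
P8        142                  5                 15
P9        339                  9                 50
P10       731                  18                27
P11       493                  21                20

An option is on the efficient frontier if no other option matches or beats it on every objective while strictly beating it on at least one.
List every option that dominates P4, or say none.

P1: capacity 416≥406, lead time 17≤27, unit cost 20≤23 — dominates P4.
P6: capacity 444≥406, lead time 23≤27, unit cost 11≤23 — dominates P4.
P11: capacity 493≥406, lead time 21≤27, unit cost 20≤23 — dominates P4.
Others (P2, P3, P5, P7, P8, P9, P10) are each worse than P4 on at least one objective.

P1, P6, P11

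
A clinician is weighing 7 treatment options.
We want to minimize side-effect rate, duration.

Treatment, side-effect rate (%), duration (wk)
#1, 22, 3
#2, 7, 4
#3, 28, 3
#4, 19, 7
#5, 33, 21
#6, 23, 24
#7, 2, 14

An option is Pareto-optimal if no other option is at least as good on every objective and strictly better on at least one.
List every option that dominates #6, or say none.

#1, #2, #4, #7

#1: side-effect rate 22≤23, duration 3≤24 — dominates #6.
#2: side-effect rate 7≤23, duration 4≤24 — dominates #6.
#4: side-effect rate 19≤23, duration 7≤24 — dominates #6.
#7: side-effect rate 2≤23, duration 14≤24 — dominates #6.
Others (#3, #5) are each worse than #6 on at least one objective.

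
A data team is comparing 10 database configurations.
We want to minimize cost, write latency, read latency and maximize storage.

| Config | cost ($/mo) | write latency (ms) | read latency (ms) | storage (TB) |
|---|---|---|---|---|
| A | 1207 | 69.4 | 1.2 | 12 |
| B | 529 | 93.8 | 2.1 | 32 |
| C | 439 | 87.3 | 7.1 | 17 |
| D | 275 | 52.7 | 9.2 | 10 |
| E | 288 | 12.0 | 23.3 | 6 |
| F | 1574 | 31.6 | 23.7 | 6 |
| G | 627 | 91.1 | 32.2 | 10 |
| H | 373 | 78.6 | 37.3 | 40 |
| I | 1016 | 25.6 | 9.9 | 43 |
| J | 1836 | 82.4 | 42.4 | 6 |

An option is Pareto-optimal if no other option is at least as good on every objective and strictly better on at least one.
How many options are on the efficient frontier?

A: not dominated (best read latency).
B: not dominated.
C: not dominated.
D: not dominated (best cost).
E: not dominated (best write latency).
F: dominated by E (cost 288≤1574, write latency 12.0≤31.6, read latency 23.3≤23.7, storage 6≥6).
G: dominated by C (cost 439≤627, write latency 87.3≤91.1, read latency 7.1≤32.2, storage 17≥10).
H: not dominated.
I: not dominated (best storage).
J: dominated by A (cost 1207≤1836, write latency 69.4≤82.4, read latency 1.2≤42.4, storage 12≥6).
Pareto-optimal: A, B, C, D, E, H, I → 7.

7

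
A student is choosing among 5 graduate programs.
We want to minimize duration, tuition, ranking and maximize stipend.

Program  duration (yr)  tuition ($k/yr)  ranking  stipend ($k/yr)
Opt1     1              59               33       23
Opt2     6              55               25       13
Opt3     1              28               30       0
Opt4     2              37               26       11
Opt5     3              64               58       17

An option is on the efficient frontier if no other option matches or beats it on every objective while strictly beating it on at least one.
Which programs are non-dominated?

Opt1: not dominated (best stipend).
Opt2: not dominated (best ranking).
Opt3: not dominated (best tuition).
Opt4: not dominated.
Opt5: dominated by Opt1 (duration 1≤3, tuition 59≤64, ranking 33≤58, stipend 23≥17).

Opt1, Opt2, Opt3, Opt4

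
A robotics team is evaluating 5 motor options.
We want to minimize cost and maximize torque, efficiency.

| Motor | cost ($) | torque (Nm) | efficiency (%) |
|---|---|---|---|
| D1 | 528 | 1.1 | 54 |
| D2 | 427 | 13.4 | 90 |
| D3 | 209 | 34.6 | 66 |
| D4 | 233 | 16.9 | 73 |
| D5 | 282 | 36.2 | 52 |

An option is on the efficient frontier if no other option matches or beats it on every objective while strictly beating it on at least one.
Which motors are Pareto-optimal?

D1: dominated by D2 (cost 427≤528, torque 13.4≥1.1, efficiency 90≥54).
D2: not dominated (best efficiency).
D3: not dominated (best cost).
D4: not dominated.
D5: not dominated (best torque).

D2, D3, D4, D5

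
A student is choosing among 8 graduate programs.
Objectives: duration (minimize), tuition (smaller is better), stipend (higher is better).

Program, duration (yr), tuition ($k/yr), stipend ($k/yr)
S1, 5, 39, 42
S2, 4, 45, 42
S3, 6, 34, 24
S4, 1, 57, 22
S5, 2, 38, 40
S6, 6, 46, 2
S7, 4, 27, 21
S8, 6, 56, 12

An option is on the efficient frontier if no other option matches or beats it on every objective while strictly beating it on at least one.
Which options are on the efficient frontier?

S1: not dominated.
S2: not dominated.
S3: not dominated.
S4: not dominated (best duration).
S5: not dominated.
S6: dominated by S1 (duration 5≤6, tuition 39≤46, stipend 42≥2).
S7: not dominated (best tuition).
S8: dominated by S1 (duration 5≤6, tuition 39≤56, stipend 42≥12).

S1, S2, S3, S4, S5, S7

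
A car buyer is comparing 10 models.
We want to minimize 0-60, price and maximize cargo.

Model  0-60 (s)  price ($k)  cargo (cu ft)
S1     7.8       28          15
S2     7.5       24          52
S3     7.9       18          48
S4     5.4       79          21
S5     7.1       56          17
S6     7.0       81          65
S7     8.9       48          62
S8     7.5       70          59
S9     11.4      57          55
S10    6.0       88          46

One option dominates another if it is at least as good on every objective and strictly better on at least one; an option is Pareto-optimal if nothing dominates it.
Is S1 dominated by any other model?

Yes

S2 vs S1: 0-60 7.5≤7.8, price 24≤28, cargo 52≥15 — S2 is at least as good on every objective and strictly better on at least one, so S2 dominates S1.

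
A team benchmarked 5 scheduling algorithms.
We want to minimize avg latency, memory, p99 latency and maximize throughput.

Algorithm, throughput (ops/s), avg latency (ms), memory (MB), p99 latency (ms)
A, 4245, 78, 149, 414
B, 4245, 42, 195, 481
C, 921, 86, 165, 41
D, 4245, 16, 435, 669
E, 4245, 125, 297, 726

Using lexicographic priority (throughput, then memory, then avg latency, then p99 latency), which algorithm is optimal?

First maximize throughput: best is 4245, kept {A, B, D, E}.
Then minimize memory: best is 149, kept {A}.

A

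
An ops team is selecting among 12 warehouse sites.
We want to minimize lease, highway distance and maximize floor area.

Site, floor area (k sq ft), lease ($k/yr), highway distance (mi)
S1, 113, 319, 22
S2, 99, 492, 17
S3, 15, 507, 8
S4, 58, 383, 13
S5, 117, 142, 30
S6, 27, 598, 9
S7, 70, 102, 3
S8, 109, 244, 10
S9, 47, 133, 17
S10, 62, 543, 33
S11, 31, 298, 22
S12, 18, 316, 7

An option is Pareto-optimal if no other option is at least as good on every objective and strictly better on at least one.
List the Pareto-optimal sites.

S1, S5, S7, S8

S1: not dominated.
S2: dominated by S8 (floor area 109≥99, lease 244≤492, highway distance 10≤17).
S3: dominated by S7 (floor area 70≥15, lease 102≤507, highway distance 3≤8).
S4: dominated by S7 (floor area 70≥58, lease 102≤383, highway distance 3≤13).
S5: not dominated (best floor area).
S6: dominated by S7 (floor area 70≥27, lease 102≤598, highway distance 3≤9).
S7: not dominated (best lease).
S8: not dominated.
S9: dominated by S7 (floor area 70≥47, lease 102≤133, highway distance 3≤17).
S10: dominated by S1 (floor area 113≥62, lease 319≤543, highway distance 22≤33).
S11: dominated by S7 (floor area 70≥31, lease 102≤298, highway distance 3≤22).
S12: dominated by S7 (floor area 70≥18, lease 102≤316, highway distance 3≤7).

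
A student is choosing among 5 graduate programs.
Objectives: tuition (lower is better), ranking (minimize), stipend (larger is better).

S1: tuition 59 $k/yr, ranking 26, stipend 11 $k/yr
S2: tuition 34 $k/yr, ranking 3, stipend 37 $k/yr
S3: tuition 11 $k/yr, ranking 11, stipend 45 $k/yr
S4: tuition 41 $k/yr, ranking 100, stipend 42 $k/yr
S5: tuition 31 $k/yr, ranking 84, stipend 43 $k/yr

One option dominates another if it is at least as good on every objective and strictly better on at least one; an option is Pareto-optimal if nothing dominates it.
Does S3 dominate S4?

S3 vs S4: tuition 11≤41, ranking 11≤100, stipend 45≥42 — S3 is at least as good on every objective with at least one strict improvement.

Yes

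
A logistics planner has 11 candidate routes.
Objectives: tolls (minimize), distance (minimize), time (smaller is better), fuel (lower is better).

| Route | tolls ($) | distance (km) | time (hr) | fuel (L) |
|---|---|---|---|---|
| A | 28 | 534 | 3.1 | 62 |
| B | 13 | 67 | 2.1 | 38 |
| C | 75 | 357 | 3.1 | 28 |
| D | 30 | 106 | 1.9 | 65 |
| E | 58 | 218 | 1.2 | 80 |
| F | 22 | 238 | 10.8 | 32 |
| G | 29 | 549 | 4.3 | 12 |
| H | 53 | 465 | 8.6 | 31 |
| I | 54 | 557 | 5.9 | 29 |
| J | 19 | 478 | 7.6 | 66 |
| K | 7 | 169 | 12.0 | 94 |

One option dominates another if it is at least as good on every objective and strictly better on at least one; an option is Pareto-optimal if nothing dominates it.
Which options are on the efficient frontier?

B, C, D, E, F, G, H, K

A: dominated by B (tolls 13≤28, distance 67≤534, time 2.1≤3.1, fuel 38≤62).
B: not dominated (best distance).
C: not dominated.
D: not dominated.
E: not dominated (best time).
F: not dominated.
G: not dominated (best fuel).
H: not dominated.
I: dominated by G (tolls 29≤54, distance 549≤557, time 4.3≤5.9, fuel 12≤29).
J: dominated by B (tolls 13≤19, distance 67≤478, time 2.1≤7.6, fuel 38≤66).
K: not dominated (best tolls).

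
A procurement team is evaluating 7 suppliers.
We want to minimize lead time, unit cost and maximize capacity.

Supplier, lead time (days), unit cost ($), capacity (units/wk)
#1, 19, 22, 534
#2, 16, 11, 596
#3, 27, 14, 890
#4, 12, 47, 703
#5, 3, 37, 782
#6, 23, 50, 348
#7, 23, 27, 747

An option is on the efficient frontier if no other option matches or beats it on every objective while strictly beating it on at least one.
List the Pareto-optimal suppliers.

#1: dominated by #2 (lead time 16≤19, unit cost 11≤22, capacity 596≥534).
#2: not dominated (best unit cost).
#3: not dominated (best capacity).
#4: dominated by #5 (lead time 3≤12, unit cost 37≤47, capacity 782≥703).
#5: not dominated (best lead time).
#6: dominated by #1 (lead time 19≤23, unit cost 22≤50, capacity 534≥348).
#7: not dominated.

#2, #3, #5, #7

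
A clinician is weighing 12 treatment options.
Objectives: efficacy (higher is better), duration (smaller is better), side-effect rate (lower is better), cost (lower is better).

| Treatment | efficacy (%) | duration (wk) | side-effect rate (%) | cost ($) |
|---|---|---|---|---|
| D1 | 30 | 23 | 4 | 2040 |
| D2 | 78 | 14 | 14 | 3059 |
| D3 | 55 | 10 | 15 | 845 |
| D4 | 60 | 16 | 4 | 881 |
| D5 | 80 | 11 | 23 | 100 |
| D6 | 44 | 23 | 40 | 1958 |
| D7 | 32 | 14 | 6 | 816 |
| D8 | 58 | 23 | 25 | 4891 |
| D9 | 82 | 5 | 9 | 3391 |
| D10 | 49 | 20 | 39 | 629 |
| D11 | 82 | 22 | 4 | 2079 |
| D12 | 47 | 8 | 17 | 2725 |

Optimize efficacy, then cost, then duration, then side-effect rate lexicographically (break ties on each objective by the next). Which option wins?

First maximize efficacy: best is 82, kept {D9, D11}.
Then minimize cost: best is 2079, kept {D11}.

D11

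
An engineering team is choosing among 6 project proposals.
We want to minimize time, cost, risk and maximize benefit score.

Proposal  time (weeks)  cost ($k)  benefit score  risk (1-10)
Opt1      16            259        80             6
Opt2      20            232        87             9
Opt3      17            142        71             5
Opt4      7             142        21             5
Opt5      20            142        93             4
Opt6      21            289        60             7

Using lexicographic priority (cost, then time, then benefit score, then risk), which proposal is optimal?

First minimize cost: best is 142, kept {Opt3, Opt4, Opt5}.
Then minimize time: best is 7, kept {Opt4}.

Opt4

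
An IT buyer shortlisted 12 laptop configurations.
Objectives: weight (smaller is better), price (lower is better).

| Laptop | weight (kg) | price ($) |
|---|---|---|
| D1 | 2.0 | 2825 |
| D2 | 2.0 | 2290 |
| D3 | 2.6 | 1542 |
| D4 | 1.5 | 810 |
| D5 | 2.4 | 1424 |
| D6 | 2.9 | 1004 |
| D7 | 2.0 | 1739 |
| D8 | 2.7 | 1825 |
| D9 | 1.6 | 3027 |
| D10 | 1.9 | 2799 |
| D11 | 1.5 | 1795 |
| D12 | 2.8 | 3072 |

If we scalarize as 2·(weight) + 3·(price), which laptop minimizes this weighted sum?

D4

D1: 2·2.0 + 3·2825 = 8479.0
D2: 2·2.0 + 3·2290 = 6874.0
D3: 2·2.6 + 3·1542 = 4631.2
D4: 2·1.5 + 3·810 = 2433.0
D5: 2·2.4 + 3·1424 = 4276.8
D6: 2·2.9 + 3·1004 = 3017.8
D7: 2·2.0 + 3·1739 = 5221.0
D8: 2·2.7 + 3·1825 = 5480.4
D9: 2·1.6 + 3·3027 = 9084.2
D10: 2·1.9 + 3·2799 = 8400.8
D11: 2·1.5 + 3·1795 = 5388.0
D12: 2·2.8 + 3·3072 = 9221.6
Lowest: D4 at 2433.0.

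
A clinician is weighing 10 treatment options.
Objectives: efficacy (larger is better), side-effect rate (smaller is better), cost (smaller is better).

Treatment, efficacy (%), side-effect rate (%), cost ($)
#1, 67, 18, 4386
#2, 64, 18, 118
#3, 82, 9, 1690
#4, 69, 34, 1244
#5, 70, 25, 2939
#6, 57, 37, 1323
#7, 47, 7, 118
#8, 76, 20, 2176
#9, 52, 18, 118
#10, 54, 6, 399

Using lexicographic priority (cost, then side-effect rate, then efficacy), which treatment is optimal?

First minimize cost: best is 118, kept {#2, #7, #9}.
Then minimize side-effect rate: best is 7, kept {#7}.

#7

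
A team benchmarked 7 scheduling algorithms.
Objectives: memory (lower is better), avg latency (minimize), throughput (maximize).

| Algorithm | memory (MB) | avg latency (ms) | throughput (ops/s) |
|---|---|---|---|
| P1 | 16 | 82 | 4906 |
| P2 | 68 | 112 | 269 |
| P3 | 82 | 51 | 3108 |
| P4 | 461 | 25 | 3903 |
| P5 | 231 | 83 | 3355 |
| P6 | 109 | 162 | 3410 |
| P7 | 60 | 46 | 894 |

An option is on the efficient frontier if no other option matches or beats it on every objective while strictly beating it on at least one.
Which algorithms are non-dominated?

P1, P3, P4, P7

P1: not dominated (best memory).
P2: dominated by P1 (memory 16≤68, avg latency 82≤112, throughput 4906≥269).
P3: not dominated.
P4: not dominated (best avg latency).
P5: dominated by P1 (memory 16≤231, avg latency 82≤83, throughput 4906≥3355).
P6: dominated by P1 (memory 16≤109, avg latency 82≤162, throughput 4906≥3410).
P7: not dominated.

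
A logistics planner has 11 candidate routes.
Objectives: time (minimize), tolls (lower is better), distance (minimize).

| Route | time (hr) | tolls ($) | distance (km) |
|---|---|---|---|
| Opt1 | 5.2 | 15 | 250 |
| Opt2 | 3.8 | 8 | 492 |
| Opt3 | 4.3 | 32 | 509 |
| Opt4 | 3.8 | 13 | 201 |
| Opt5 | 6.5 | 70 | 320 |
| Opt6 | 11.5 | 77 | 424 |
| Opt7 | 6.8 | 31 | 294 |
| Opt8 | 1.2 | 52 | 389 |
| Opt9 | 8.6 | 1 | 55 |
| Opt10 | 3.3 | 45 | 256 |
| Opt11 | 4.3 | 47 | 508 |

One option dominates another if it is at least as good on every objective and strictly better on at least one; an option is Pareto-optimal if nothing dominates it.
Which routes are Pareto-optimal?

Opt1: dominated by Opt4 (time 3.8≤5.2, tolls 13≤15, distance 201≤250).
Opt2: not dominated.
Opt3: dominated by Opt2 (time 3.8≤4.3, tolls 8≤32, distance 492≤509).
Opt4: not dominated.
Opt5: dominated by Opt1 (time 5.2≤6.5, tolls 15≤70, distance 250≤320).
Opt6: dominated by Opt1 (time 5.2≤11.5, tolls 15≤77, distance 250≤424).
Opt7: dominated by Opt1 (time 5.2≤6.8, tolls 15≤31, distance 250≤294).
Opt8: not dominated (best time).
Opt9: not dominated (best tolls).
Opt10: not dominated.
Opt11: dominated by Opt2 (time 3.8≤4.3, tolls 8≤47, distance 492≤508).

Opt2, Opt4, Opt8, Opt9, Opt10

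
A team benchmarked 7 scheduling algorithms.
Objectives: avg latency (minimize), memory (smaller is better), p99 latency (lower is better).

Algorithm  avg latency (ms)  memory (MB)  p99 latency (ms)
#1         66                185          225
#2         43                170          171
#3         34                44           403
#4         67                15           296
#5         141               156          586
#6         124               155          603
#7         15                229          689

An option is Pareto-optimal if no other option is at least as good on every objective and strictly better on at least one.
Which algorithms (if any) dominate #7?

none

#1: worse on avg latency (66 vs 15).
#2: worse on avg latency (43 vs 15).
#3: worse on avg latency (34 vs 15).
#4: worse on avg latency (67 vs 15).
#5: worse on avg latency (141 vs 15).
#6: worse on avg latency (124 vs 15).
No option dominates #7.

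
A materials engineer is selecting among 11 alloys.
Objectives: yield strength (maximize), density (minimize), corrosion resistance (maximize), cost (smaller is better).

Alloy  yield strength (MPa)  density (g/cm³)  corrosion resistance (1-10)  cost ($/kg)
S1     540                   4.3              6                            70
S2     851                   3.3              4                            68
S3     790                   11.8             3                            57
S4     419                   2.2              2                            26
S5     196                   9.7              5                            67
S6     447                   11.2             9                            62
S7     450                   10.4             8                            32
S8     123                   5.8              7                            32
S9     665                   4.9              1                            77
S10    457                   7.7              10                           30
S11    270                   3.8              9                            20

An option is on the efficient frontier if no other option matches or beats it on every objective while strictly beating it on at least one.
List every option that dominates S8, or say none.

S11

S11: yield strength 270≥123, density 3.8≤5.8, corrosion resistance 9≥7, cost 20≤32 — dominates S8.
Others (S1, S2, S3, S4, S5, S6, S7, S9, S10) are each worse than S8 on at least one objective.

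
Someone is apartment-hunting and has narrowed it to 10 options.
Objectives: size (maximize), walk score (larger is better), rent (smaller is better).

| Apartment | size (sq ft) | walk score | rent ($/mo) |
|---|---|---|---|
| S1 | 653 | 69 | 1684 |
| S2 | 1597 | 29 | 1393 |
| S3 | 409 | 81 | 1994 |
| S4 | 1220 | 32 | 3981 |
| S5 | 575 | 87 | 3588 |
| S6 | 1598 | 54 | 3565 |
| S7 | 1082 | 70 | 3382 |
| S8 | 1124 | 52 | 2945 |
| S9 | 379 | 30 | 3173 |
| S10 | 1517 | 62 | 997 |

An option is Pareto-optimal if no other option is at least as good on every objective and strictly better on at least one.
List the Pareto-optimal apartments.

S1: not dominated.
S2: not dominated.
S3: not dominated.
S4: dominated by S6 (size 1598≥1220, walk score 54≥32, rent 3565≤3981).
S5: not dominated (best walk score).
S6: not dominated (best size).
S7: not dominated.
S8: dominated by S10 (size 1517≥1124, walk score 62≥52, rent 997≤2945).
S9: dominated by S1 (size 653≥379, walk score 69≥30, rent 1684≤3173).
S10: not dominated (best rent).

S1, S2, S3, S5, S6, S7, S10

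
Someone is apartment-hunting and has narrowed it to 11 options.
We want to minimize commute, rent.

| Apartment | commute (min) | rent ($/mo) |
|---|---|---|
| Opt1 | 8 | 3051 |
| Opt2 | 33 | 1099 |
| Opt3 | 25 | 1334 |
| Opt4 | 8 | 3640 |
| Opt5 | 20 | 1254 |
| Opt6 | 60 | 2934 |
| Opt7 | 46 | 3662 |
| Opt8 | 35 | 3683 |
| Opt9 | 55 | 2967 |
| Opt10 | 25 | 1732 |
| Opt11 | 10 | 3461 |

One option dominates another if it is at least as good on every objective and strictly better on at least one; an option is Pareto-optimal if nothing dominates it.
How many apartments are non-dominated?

Opt1: not dominated.
Opt2: not dominated (best rent).
Opt3: dominated by Opt5 (commute 20≤25, rent 1254≤1334).
Opt4: dominated by Opt1 (commute 8≤8, rent 3051≤3640).
Opt5: not dominated.
Opt6: dominated by Opt2 (commute 33≤60, rent 1099≤2934).
Opt7: dominated by Opt1 (commute 8≤46, rent 3051≤3662).
Opt8: dominated by Opt1 (commute 8≤35, rent 3051≤3683).
Opt9: dominated by Opt2 (commute 33≤55, rent 1099≤2967).
Opt10: dominated by Opt3 (commute 25≤25, rent 1334≤1732).
Opt11: dominated by Opt1 (commute 8≤10, rent 3051≤3461).
Pareto-optimal: Opt1, Opt2, Opt5 → 3.

3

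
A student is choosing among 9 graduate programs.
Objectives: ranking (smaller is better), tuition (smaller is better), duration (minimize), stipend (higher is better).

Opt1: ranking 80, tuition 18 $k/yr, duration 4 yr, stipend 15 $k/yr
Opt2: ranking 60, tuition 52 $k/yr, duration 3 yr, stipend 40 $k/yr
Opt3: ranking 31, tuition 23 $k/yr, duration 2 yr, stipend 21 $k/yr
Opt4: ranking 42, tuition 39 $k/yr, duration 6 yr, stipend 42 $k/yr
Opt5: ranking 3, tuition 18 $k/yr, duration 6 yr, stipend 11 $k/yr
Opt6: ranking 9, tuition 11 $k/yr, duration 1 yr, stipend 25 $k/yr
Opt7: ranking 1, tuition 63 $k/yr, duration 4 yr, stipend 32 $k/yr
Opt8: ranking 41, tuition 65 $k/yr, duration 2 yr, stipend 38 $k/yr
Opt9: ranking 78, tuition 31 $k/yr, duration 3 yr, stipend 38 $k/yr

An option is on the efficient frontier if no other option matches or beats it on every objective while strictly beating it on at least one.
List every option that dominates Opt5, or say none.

none

Opt1: worse on ranking (80 vs 3).
Opt2: worse on ranking (60 vs 3).
Opt3: worse on ranking (31 vs 3).
Opt4: worse on ranking (42 vs 3).
Opt6: worse on ranking (9 vs 3).
Opt7: worse on tuition (63 vs 18).
Opt8: worse on ranking (41 vs 3).
Opt9: worse on ranking (78 vs 3).
No option dominates Opt5.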